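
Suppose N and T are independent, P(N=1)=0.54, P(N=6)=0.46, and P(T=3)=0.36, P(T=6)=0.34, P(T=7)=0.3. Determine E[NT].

17.226

E[NT] = Σ_n Σ_t nt · P(N=n)P(T=t)
 = 3·0.1944 + 6·0.1836 + 7·0.162 + 18·0.1656 + 36·0.1564 + 42·0.138
 = 0.5832 + 1.1016 + 1.134 + 2.9808 + 5.6304 + 5.796
 = 17.226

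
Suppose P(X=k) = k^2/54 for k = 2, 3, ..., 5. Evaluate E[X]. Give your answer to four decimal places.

E[X] = Σ x·P(X=x)
 = 2·2/27 + 3·1/6 + 4·8/27 + 5·25/54
 = 4/27 + 1/2 + 32/27 + 125/54
 = 112/27

4.1481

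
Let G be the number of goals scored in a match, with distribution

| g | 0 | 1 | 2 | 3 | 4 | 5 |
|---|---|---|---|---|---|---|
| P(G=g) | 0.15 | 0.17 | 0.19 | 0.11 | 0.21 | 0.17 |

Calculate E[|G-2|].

E[|G-2|] = Σ |g-2|·P(G=g)
 = 2·0.15 + 1·0.17 + 0·0.19 + 1·0.11 + 2·0.21 + 3·0.17
 = 0.3 + 0.17 + 0 + 0.11 + 0.42 + 0.51
 = 1.51

1.51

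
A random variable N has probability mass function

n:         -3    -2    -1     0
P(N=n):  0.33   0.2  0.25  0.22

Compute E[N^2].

E[N^2] = Σ n^2·P(N=n)
 = 9·0.33 + 4·0.2 + 1·0.25 + 0·0.22
 = 2.97 + 0.8 + 0.25 + 0
 = 4.02

4.02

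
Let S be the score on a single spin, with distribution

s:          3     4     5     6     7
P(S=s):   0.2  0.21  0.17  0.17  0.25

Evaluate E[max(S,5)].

5.67

E[max(S,5)] = Σ max(s,5)·P(S=s)
 = 5·0.2 + 5·0.21 + 5·0.17 + 6·0.17 + 7·0.25
 = 1 + 1.05 + 0.85 + 1.02 + 1.75
 = 5.67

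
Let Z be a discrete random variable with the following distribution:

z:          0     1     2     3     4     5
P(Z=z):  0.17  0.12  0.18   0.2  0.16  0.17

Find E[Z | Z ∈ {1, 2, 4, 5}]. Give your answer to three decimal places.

P(Z ∈ {1, 2, 4, 5}) = 0.12 + 0.18 + 0.16 + 0.17 = 0.63.
E[Z | Z ∈ {1, 2, 4, 5}] = [1·0.12 + 2·0.18 + 4·0.16 + 5·0.17] / 0.63
 = 1.97 / 0.63
 = 197/63

3.127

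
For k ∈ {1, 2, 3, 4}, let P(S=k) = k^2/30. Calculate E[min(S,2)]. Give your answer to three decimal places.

E[min(S,2)] = Σ min(s,2)·P(S=s)
 = 1·1/30 + 2·2/15 + 2·3/10 + 2·8/15
 = 1/30 + 4/15 + 3/5 + 16/15
 = 59/30

1.967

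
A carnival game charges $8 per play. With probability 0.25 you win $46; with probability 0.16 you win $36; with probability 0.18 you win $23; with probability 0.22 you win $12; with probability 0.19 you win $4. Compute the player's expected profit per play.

E[payout] = 46·0.25 + 36·0.16 + 23·0.18 + 12·0.22 + 4·0.19
 = 11.5 + 5.76 + 4.14 + 2.64 + 0.76
 = 24.8
Net = 24.8 - 8 = 16.8

16.8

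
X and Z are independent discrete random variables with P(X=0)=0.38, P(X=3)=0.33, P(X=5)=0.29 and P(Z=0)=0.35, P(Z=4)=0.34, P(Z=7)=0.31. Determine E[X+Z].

5.97

E[X+Z] = Σ_x Σ_z (x+z) · P(X=x)P(Z=z)
 = 0·0.133 + 4·0.1292 + 7·0.1178 + 3·0.1155 + 7·0.1122 + 10·0.1023 + 5·0.1015 + 9·0.0986 + 12·0.0899
 = 0 + 0.5168 + 0.8246 + 0.3465 + 0.7854 + 1.023 + 0.5075 + 0.8874 + 1.0788
 = 5.97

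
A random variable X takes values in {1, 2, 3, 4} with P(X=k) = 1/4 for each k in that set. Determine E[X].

2.5

E[X] = Σ x·P(X=x)
 = 1·1/4 + 2·1/4 + 3·1/4 + 4·1/4
 = 1/4 + 1/2 + 3/4 + 1
 = 5/2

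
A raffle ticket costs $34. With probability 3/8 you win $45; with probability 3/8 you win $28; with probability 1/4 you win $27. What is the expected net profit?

0.125

E[payout] = 45·3/8 + 28·3/8 + 27·1/4
 = 135/8 + 21/2 + 27/4
 = 273/8
Net = 273/8 - 34 = 1/8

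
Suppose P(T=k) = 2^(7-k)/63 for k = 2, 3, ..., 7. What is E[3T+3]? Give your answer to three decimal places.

E[3T+3] = Σ (3t+3)·P(T=t)
 = 9·32/63 + 12·16/63 + 15·8/63 + 18·4/63 + 21·2/63 + 24·1/63
 = 32/7 + 64/21 + 40/21 + 8/7 + 2/3 + 8/21
 = 82/7

11.714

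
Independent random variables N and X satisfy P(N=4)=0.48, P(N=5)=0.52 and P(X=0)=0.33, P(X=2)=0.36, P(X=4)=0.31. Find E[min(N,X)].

1.96

E[min(N,X)] = Σ_n Σ_x min(n,x) · P(N=n)P(X=x)
 = 0·0.1584 + 2·0.1728 + 4·0.1488 + 0·0.1716 + 2·0.1872 + 4·0.1612
 = 0 + 0.3456 + 0.5952 + 0 + 0.3744 + 0.6448
 = 1.96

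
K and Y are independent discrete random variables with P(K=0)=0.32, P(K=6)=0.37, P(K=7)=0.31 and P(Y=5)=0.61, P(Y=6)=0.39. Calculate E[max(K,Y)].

E[max(K,Y)] = Σ_k Σ_y max(k,y) · P(K=k)P(Y=y)
 = 5·0.1952 + 6·0.1248 + 6·0.2257 + 6·0.1443 + 7·0.1891 + 7·0.1209
 = 0.976 + 0.7488 + 1.3542 + 0.8658 + 1.3237 + 0.8463
 = 6.1148

6.1148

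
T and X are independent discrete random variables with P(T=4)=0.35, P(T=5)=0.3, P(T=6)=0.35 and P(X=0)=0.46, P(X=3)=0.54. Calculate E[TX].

8.1

E[TX] = Σ_t Σ_x tx · P(T=t)P(X=x)
 = 0·0.161 + 12·0.189 + 0·0.138 + 15·0.162 + 0·0.161 + 18·0.189
 = 0 + 2.268 + 0 + 2.43 + 0 + 3.402
 = 8.1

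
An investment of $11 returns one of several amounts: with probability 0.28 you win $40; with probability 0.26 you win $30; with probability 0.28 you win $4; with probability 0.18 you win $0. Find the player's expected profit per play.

E[payout] = 40·0.28 + 30·0.26 + 4·0.28 + 0·0.18
 = 11.2 + 7.8 + 1.12 + 0
 = 20.12
Net = 20.12 - 11 = 9.12

9.12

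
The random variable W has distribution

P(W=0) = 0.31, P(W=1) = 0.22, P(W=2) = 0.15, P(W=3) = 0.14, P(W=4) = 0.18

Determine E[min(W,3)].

1.48

E[min(W,3)] = Σ min(w,3)·P(W=w)
 = 0·0.31 + 1·0.22 + 2·0.15 + 3·0.14 + 3·0.18
 = 0 + 0.22 + 0.3 + 0.42 + 0.54
 = 1.48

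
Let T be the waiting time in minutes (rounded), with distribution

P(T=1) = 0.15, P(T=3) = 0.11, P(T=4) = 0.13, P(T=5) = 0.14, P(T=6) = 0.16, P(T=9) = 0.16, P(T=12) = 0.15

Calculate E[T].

5.9

E[T] = Σ t·P(T=t)
 = 1·0.15 + 3·0.11 + 4·0.13 + 5·0.14 + 6·0.16 + 9·0.16 + 12·0.15
 = 0.15 + 0.33 + 0.52 + 0.7 + 0.96 + 1.44 + 1.8
 = 5.9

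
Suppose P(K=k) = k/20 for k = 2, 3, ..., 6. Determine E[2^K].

32

E[2^K] = Σ 2^k·P(K=k)
 = 4·1/10 + 8·3/20 + 16·1/5 + 32·1/4 + 64·3/10
 = 2/5 + 6/5 + 16/5 + 8 + 96/5
 = 32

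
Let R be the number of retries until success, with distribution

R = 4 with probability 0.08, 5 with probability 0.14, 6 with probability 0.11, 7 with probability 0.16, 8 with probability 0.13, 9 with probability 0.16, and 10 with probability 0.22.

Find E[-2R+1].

-13.96

E[-2R+1] = Σ (-2r+1)·P(R=r)
 = (-7)·0.08 + (-9)·0.14 + (-11)·0.11 + (-13)·0.16 + (-15)·0.13 + (-17)·0.16 + (-19)·0.22
 = (-0.56) + (-1.26) + (-1.21) + (-2.08) + (-1.95) + (-2.72) + (-4.18)
 = -13.96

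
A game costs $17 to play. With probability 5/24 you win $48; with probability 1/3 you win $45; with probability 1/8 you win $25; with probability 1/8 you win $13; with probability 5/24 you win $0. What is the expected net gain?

E[payout] = 48·5/24 + 45·1/3 + 25·1/8 + 13·1/8 + 0·5/24
 = 10 + 15 + 25/8 + 13/8 + 0
 = 119/4
Net = 119/4 - 17 = 51/4

12.75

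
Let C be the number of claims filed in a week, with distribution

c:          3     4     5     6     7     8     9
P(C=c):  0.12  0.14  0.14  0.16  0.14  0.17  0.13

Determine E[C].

6.09

E[C] = Σ c·P(C=c)
 = 3·0.12 + 4·0.14 + 5·0.14 + 6·0.16 + 7·0.14 + 8·0.17 + 9·0.13
 = 0.36 + 0.56 + 0.7 + 0.96 + 0.98 + 1.36 + 1.17
 = 6.09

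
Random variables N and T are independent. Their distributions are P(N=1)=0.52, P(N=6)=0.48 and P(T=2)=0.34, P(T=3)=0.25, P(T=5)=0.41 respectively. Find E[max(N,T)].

4.6896

E[max(N,T)] = Σ_n Σ_t max(n,t) · P(N=n)P(T=t)
 = 2·0.1768 + 3·0.13 + 5·0.2132 + 6·0.1632 + 6·0.12 + 6·0.1968
 = 0.3536 + 0.39 + 1.066 + 0.9792 + 0.72 + 1.1808
 = 4.6896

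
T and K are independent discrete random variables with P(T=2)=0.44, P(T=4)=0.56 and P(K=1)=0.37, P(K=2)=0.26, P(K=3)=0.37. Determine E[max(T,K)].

3.2828

E[max(T,K)] = Σ_t Σ_k max(t,k) · P(T=t)P(K=k)
 = 2·0.1628 + 2·0.1144 + 3·0.1628 + 4·0.2072 + 4·0.1456 + 4·0.2072
 = 0.3256 + 0.2288 + 0.4884 + 0.8288 + 0.5824 + 0.8288
 = 3.2828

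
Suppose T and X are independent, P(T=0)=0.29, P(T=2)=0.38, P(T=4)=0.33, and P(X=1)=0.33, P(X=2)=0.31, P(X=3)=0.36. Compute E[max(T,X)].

2.8055

E[max(T,X)] = Σ_t Σ_x max(t,x) · P(T=t)P(X=x)
 = 1·0.0957 + 2·0.0899 + 3·0.1044 + 2·0.1254 + 2·0.1178 + 3·0.1368 + 4·0.1089 + 4·0.1023 + 4·0.1188
 = 0.0957 + 0.1798 + 0.3132 + 0.2508 + 0.2356 + 0.4104 + 0.4356 + 0.4092 + 0.4752
 = 2.8055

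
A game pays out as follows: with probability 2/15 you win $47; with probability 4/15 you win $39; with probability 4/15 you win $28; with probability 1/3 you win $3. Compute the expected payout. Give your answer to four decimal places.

E[payout] = 47·2/15 + 39·4/15 + 28·4/15 + 3·1/3
 = 94/15 + 52/5 + 112/15 + 1
 = 377/15

25.1333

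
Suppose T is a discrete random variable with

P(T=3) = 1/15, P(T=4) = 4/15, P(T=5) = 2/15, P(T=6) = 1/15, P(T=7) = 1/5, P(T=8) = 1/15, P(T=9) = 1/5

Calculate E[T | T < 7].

P(T < 7) = 1/15 + 4/15 + 2/15 + 1/15 = 8/15.
E[T | T < 7] = [3·1/15 + 4·4/15 + 5·2/15 + 6·1/15] / (8/15)
 = 7/3 / (8/15)
 = 35/8

4.375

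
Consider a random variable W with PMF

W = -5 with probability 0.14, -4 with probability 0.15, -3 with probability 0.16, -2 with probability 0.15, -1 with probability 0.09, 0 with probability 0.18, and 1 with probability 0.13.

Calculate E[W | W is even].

P(W is even) = 0.15 + 0.15 + 0.18 = 0.48.
E[W | W is even] = [(-4)·0.15 + (-2)·0.15 + 0·0.18] / 0.48
 = -0.9 / 0.48
 = -15/8

-1.875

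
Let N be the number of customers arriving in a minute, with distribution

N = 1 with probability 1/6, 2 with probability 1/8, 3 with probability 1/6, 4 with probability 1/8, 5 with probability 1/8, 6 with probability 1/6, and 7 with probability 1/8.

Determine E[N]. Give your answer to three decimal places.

E[N] = Σ n·P(N=n)
 = 1·1/6 + 2·1/8 + 3·1/6 + 4·1/8 + 5·1/8 + 6·1/6 + 7·1/8
 = 1/6 + 1/4 + 1/2 + 1/2 + 5/8 + 1 + 7/8
 = 47/12

3.917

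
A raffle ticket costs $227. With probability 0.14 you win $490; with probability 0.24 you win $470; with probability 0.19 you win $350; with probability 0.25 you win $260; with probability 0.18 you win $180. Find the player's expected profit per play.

E[payout] = 490·0.14 + 470·0.24 + 350·0.19 + 260·0.25 + 180·0.18
 = 68.6 + 112.8 + 66.5 + 65 + 32.4
 = 345.3
Net = 345.3 - 227 = 118.3

118.3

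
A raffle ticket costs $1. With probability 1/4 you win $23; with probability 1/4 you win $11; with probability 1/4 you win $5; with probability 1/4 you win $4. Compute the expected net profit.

E[payout] = 23·1/4 + 11·1/4 + 5·1/4 + 4·1/4
 = 23/4 + 11/4 + 5/4 + 1
 = 43/4
Net = 43/4 - 1 = 39/4

9.75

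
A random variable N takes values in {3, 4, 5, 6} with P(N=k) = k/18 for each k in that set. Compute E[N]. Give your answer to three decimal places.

4.778

E[N] = Σ n·P(N=n)
 = 3·1/6 + 4·2/9 + 5·5/18 + 6·1/3
 = 1/2 + 8/9 + 25/18 + 2
 = 43/9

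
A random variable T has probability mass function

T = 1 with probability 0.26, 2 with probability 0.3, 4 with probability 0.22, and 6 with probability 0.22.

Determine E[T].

3.06

E[T] = Σ t·P(T=t)
 = 1·0.26 + 2·0.3 + 4·0.22 + 6·0.22
 = 0.26 + 0.6 + 0.88 + 1.32
 = 3.06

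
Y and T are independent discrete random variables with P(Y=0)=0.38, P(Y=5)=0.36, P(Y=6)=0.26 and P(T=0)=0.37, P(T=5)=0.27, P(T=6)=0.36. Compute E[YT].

11.7936

E[YT] = Σ_y Σ_t yt · P(Y=y)P(T=t)
 = 0·0.1406 + 0·0.1026 + 0·0.1368 + 0·0.1332 + 25·0.0972 + 30·0.1296 + 0·0.0962 + 30·0.0702 + 36·0.0936
 = 0 + 0 + 0 + 0 + 2.43 + 3.888 + 0 + 2.106 + 3.3696
 = 11.7936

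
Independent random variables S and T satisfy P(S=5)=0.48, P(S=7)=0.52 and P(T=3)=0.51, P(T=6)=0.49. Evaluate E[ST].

E[ST] = Σ_s Σ_t st · P(S=s)P(T=t)
 = 15·0.2448 + 30·0.2352 + 21·0.2652 + 42·0.2548
 = 3.672 + 7.056 + 5.5692 + 10.7016
 = 26.9988

26.9988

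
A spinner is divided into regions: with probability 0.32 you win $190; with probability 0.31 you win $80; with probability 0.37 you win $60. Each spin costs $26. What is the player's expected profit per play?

E[payout] = 190·0.32 + 80·0.31 + 60·0.37
 = 60.8 + 24.8 + 22.2
 = 107.8
Net = 107.8 - 26 = 81.8

81.8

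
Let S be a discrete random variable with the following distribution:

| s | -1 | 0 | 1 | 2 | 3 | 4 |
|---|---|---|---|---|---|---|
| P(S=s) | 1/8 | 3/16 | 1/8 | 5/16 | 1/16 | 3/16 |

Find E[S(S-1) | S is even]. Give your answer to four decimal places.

P(S is even) = 3/16 + 5/16 + 3/16 = 11/16.
E[S(S-1) | S is even] = [0·3/16 + 2·5/16 + 12·3/16] / (11/16)
 = 23/8 / (11/16)
 = 46/11

4.1818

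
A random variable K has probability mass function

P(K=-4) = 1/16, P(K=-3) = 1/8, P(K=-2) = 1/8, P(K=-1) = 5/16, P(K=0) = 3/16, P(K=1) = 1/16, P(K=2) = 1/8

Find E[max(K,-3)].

E[max(K,-3)] = Σ max(k,-3)·P(K=k)
 = (-3)·1/16 + (-3)·1/8 + (-2)·1/8 + (-1)·5/16 + 0·3/16 + 1·1/16 + 2·1/8
 = (-3/16) + (-3/8) + (-1/4) + (-5/16) + 0 + 1/16 + 1/4
 = -13/16

-0.8125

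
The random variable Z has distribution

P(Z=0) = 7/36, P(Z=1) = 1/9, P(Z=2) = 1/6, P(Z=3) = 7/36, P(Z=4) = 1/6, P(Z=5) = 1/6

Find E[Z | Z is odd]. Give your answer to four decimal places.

3.2353

P(Z is odd) = 1/9 + 7/36 + 1/6 = 17/36.
E[Z | Z is odd] = [1·1/9 + 3·7/36 + 5·1/6] / (17/36)
 = 55/36 / (17/36)
 = 55/17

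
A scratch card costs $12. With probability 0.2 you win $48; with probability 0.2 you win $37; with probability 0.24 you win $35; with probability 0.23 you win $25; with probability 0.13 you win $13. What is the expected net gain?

E[payout] = 48·0.2 + 37·0.2 + 35·0.24 + 25·0.23 + 13·0.13
 = 9.6 + 7.4 + 8.4 + 5.75 + 1.69
 = 32.84
Net = 32.84 - 12 = 20.84

20.84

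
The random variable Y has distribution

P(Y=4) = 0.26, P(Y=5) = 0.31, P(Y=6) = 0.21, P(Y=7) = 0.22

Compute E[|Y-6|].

E[|Y-6|] = Σ |y-6|·P(Y=y)
 = 2·0.26 + 1·0.31 + 0·0.21 + 1·0.22
 = 0.52 + 0.31 + 0 + 0.22
 = 1.05

1.05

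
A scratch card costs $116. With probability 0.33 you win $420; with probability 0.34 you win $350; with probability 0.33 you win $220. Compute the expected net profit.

214.2

E[payout] = 420·0.33 + 350·0.34 + 220·0.33
 = 138.6 + 119 + 72.6
 = 330.2
Net = 330.2 - 116 = 214.2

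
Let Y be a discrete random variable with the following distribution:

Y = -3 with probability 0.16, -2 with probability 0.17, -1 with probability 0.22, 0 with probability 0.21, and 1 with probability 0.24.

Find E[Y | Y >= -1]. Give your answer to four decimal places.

P(Y >= -1) = 0.22 + 0.21 + 0.24 = 0.67.
E[Y | Y >= -1] = [(-1)·0.22 + 0·0.21 + 1·0.24] / 0.67
 = 0.02 / 0.67
 = 2/67

0.0299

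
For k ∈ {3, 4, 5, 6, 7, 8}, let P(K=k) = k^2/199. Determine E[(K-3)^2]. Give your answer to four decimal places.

E[(K-3)^2] = Σ (k-3)^2·P(K=k)
 = 0·9/199 + 1·16/199 + 4·25/199 + 9·36/199 + 16·49/199 + 25·64/199
 = 0 + 16/199 + 100/199 + 324/199 + 784/199 + 1600/199
 = 2824/199

14.1910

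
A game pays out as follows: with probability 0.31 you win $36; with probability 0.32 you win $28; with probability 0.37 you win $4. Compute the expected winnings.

E[payout] = 36·0.31 + 28·0.32 + 4·0.37
 = 11.16 + 8.96 + 1.48
 = 21.6

21.6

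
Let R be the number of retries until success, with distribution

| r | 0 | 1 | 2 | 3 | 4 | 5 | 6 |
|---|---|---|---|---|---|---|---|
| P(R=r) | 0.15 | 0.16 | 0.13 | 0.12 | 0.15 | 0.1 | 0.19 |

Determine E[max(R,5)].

E[max(R,5)] = Σ max(r,5)·P(R=r)
 = 5·0.15 + 5·0.16 + 5·0.13 + 5·0.12 + 5·0.15 + 5·0.1 + 6·0.19
 = 0.75 + 0.8 + 0.65 + 0.6 + 0.75 + 0.5 + 1.14
 = 5.19

5.19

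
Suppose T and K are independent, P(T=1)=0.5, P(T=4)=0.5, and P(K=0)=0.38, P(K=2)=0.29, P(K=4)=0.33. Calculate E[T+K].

E[T+K] = Σ_t Σ_k (t+k) · P(T=t)P(K=k)
 = 1·0.19 + 3·0.145 + 5·0.165 + 4·0.19 + 6·0.145 + 8·0.165
 = 0.19 + 0.435 + 0.825 + 0.76 + 0.87 + 1.32
 = 4.4

4.4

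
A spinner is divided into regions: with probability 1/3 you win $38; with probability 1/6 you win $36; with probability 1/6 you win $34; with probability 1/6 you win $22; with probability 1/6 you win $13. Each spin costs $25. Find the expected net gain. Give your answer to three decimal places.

E[payout] = 38·1/3 + 36·1/6 + 34·1/6 + 22·1/6 + 13·1/6
 = 38/3 + 6 + 17/3 + 11/3 + 13/6
 = 181/6
Net = 181/6 - 25 = 31/6

5.167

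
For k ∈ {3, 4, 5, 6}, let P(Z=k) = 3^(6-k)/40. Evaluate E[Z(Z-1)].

9

E[Z(Z-1)] = Σ z(z-1)·P(Z=z)
 = 6·27/40 + 12·9/40 + 20·3/40 + 30·1/40
 = 81/20 + 27/10 + 3/2 + 3/4
 = 9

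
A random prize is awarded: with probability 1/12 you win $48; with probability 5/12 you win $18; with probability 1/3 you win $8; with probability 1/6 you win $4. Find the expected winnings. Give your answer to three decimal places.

E[payout] = 48·1/12 + 18·5/12 + 8·1/3 + 4·1/6
 = 4 + 15/2 + 8/3 + 2/3
 = 89/6

14.833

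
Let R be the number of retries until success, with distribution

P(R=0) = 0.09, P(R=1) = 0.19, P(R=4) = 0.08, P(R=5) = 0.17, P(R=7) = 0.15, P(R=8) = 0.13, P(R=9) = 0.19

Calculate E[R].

E[R] = Σ r·P(R=r)
 = 0·0.09 + 1·0.19 + 4·0.08 + 5·0.17 + 7·0.15 + 8·0.13 + 9·0.19
 = 0 + 0.19 + 0.32 + 0.85 + 1.05 + 1.04 + 1.71
 = 5.16

5.16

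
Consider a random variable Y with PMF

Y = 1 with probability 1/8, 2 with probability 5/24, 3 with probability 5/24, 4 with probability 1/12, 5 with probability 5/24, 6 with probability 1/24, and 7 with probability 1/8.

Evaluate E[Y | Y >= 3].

4.6875

P(Y >= 3) = 5/24 + 1/12 + 5/24 + 1/24 + 1/8 = 2/3.
E[Y | Y >= 3] = [3·5/24 + 4·1/12 + 5·5/24 + 6·1/24 + 7·1/8] / (2/3)
 = 25/8 / (2/3)
 = 75/16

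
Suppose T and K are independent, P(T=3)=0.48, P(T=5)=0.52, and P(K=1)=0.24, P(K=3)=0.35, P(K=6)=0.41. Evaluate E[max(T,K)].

4.8436

E[max(T,K)] = Σ_t Σ_k max(t,k) · P(T=t)P(K=k)
 = 3·0.1152 + 3·0.168 + 6·0.1968 + 5·0.1248 + 5·0.182 + 6·0.2132
 = 0.3456 + 0.504 + 1.1808 + 0.624 + 0.91 + 1.2792
 = 4.8436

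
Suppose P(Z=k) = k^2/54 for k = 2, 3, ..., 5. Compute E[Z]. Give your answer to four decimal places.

E[Z] = Σ z·P(Z=z)
 = 2·2/27 + 3·1/6 + 4·8/27 + 5·25/54
 = 4/27 + 1/2 + 32/27 + 125/54
 = 112/27

4.1481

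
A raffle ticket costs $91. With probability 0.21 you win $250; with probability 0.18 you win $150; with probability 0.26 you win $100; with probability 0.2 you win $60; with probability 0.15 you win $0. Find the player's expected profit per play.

E[payout] = 250·0.21 + 150·0.18 + 100·0.26 + 60·0.2 + 0·0.15
 = 52.5 + 27 + 26 + 12 + 0
 = 117.5
Net = 117.5 - 91 = 26.5

26.5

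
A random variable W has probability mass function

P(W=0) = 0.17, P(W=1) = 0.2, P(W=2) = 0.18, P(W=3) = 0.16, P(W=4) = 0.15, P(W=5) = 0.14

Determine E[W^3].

33.06

E[W^3] = Σ w^3·P(W=w)
 = 0·0.17 + 1·0.2 + 8·0.18 + 27·0.16 + 64·0.15 + 125·0.14
 = 0 + 0.2 + 1.44 + 4.32 + 9.6 + 17.5
 = 33.06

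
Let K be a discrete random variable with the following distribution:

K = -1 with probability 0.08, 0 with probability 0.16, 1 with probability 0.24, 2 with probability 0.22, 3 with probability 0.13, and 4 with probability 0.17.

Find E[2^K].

E[2^K] = Σ 2^k·P(K=k)
 = 0.5·0.08 + 1·0.16 + 2·0.24 + 4·0.22 + 8·0.13 + 16·0.17
 = 0.04 + 0.16 + 0.48 + 0.88 + 1.04 + 2.72
 = 5.32

5.32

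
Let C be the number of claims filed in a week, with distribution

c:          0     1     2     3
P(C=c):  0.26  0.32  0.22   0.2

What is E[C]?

E[C] = Σ c·P(C=c)
 = 0·0.26 + 1·0.32 + 2·0.22 + 3·0.2
 = 0 + 0.32 + 0.44 + 0.6
 = 1.36

1.36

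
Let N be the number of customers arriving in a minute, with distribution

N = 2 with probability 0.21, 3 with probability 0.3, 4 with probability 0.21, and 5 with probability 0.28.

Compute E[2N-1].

E[2N-1] = Σ (2n-1)·P(N=n)
 = 3·0.21 + 5·0.3 + 7·0.21 + 9·0.28
 = 0.63 + 1.5 + 1.47 + 2.52
 = 6.12

6.12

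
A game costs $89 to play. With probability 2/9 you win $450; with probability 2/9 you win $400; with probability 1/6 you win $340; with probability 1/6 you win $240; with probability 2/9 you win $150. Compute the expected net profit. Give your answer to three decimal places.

229.889

E[payout] = 450·2/9 + 400·2/9 + 340·1/6 + 240·1/6 + 150·2/9
 = 100 + 800/9 + 170/3 + 40 + 100/3
 = 2870/9
Net = 2870/9 - 89 = 2069/9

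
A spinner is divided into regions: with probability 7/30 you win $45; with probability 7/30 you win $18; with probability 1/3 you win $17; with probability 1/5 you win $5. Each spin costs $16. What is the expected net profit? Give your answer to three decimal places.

E[payout] = 45·7/30 + 18·7/30 + 17·1/3 + 5·1/5
 = 21/2 + 21/5 + 17/3 + 1
 = 641/30
Net = 641/30 - 16 = 161/30

5.367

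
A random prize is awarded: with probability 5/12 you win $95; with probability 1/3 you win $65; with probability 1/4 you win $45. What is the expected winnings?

72.5

E[payout] = 95·5/12 + 65·1/3 + 45·1/4
 = 475/12 + 65/3 + 45/4
 = 145/2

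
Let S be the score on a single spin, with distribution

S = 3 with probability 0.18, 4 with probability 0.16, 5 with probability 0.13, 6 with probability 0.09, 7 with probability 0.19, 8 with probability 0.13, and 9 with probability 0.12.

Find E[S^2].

38.02

E[S^2] = Σ s^2·P(S=s)
 = 9·0.18 + 16·0.16 + 25·0.13 + 36·0.09 + 49·0.19 + 64·0.13 + 81·0.12
 = 1.62 + 2.56 + 3.25 + 3.24 + 9.31 + 8.32 + 9.72
 = 38.02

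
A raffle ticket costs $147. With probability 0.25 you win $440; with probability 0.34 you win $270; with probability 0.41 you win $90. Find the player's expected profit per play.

E[payout] = 440·0.25 + 270·0.34 + 90·0.41
 = 110 + 91.8 + 36.9
 = 238.7
Net = 238.7 - 147 = 91.7

91.7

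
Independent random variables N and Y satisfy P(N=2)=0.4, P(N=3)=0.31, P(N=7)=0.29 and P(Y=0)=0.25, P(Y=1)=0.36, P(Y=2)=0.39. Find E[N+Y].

E[N+Y] = Σ_n Σ_y (n+y) · P(N=n)P(Y=y)
 = 2·0.1 + 3·0.144 + 4·0.156 + 3·0.0775 + 4·0.1116 + 5·0.1209 + 7·0.0725 + 8·0.1044 + 9·0.1131
 = 0.2 + 0.432 + 0.624 + 0.2325 + 0.4464 + 0.6045 + 0.5075 + 0.8352 + 1.0179
 = 4.9

4.9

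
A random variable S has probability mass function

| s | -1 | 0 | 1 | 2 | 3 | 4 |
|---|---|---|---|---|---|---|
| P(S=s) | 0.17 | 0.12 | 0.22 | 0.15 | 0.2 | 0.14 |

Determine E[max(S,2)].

E[max(S,2)] = Σ max(s,2)·P(S=s)
 = 2·0.17 + 2·0.12 + 2·0.22 + 2·0.15 + 3·0.2 + 4·0.14
 = 0.34 + 0.24 + 0.44 + 0.3 + 0.6 + 0.56
 = 2.48

2.48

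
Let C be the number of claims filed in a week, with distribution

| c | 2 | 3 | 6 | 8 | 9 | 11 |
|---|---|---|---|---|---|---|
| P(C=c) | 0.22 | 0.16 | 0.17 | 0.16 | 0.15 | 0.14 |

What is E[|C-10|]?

E[|C-10|] = Σ |c-10|·P(C=c)
 = 8·0.22 + 7·0.16 + 4·0.17 + 2·0.16 + 1·0.15 + 1·0.14
 = 1.76 + 1.12 + 0.68 + 0.32 + 0.15 + 0.14
 = 4.17

4.17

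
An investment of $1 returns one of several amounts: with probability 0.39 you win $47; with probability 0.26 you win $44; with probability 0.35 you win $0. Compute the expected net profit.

28.77

E[payout] = 47·0.39 + 44·0.26 + 0·0.35
 = 18.33 + 11.44 + 0
 = 29.77
Net = 29.77 - 1 = 28.77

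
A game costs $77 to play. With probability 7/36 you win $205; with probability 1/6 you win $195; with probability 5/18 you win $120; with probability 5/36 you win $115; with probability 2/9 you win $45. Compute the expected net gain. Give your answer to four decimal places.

54.6667

E[payout] = 205·7/36 + 195·1/6 + 120·5/18 + 115·5/36 + 45·2/9
 = 1435/36 + 65/2 + 100/3 + 575/36 + 10
 = 395/3
Net = 395/3 - 77 = 164/3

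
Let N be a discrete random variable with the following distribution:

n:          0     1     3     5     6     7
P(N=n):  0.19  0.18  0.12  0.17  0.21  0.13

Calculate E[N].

E[N] = Σ n·P(N=n)
 = 0·0.19 + 1·0.18 + 3·0.12 + 5·0.17 + 6·0.21 + 7·0.13
 = 0 + 0.18 + 0.36 + 0.85 + 1.26 + 0.91
 = 3.56

3.56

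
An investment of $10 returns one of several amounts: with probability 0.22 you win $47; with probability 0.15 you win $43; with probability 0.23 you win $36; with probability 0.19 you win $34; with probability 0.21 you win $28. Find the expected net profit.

E[payout] = 47·0.22 + 43·0.15 + 36·0.23 + 34·0.19 + 28·0.21
 = 10.34 + 6.45 + 8.28 + 6.46 + 5.88
 = 37.41
Net = 37.41 - 10 = 27.41

27.41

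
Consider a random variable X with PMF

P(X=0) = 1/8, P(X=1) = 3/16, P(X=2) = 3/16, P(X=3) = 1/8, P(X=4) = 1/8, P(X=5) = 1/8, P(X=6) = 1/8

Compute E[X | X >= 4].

P(X >= 4) = 1/8 + 1/8 + 1/8 = 3/8.
E[X | X >= 4] = [4·1/8 + 5·1/8 + 6·1/8] / (3/8)
 = 15/8 / (3/8)
 = 5

5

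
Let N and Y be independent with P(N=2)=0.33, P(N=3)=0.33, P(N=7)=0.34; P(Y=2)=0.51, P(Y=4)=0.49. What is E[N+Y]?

7.01

E[N+Y] = Σ_n Σ_y (n+y) · P(N=n)P(Y=y)
 = 4·0.1683 + 6·0.1617 + 5·0.1683 + 7·0.1617 + 9·0.1734 + 11·0.1666
 = 0.6732 + 0.9702 + 0.8415 + 1.1319 + 1.5606 + 1.8326
 = 7.01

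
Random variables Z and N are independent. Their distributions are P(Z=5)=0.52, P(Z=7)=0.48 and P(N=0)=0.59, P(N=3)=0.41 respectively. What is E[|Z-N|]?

E[|Z-N|] = Σ_z Σ_n |z-n| · P(Z=z)P(N=n)
 = 5·0.3068 + 2·0.2132 + 7·0.2832 + 4·0.1968
 = 1.534 + 0.4264 + 1.9824 + 0.7872
 = 4.73

4.73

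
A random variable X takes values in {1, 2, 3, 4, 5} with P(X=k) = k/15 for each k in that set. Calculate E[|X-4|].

E[|X-4|] = Σ |x-4|·P(X=x)
 = 3·1/15 + 2·2/15 + 1·1/5 + 0·4/15 + 1·1/3
 = 1/5 + 4/15 + 1/5 + 0 + 1/3
 = 1

1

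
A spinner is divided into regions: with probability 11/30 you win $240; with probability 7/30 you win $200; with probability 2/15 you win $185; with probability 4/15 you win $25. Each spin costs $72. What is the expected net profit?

94

E[payout] = 240·11/30 + 200·7/30 + 185·2/15 + 25·4/15
 = 88 + 140/3 + 74/3 + 20/3
 = 166
Net = 166 - 72 = 94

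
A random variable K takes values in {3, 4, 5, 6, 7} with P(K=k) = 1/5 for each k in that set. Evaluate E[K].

E[K] = Σ k·P(K=k)
 = 3·1/5 + 4·1/5 + 5·1/5 + 6·1/5 + 7·1/5
 = 3/5 + 4/5 + 1 + 6/5 + 7/5
 = 5

5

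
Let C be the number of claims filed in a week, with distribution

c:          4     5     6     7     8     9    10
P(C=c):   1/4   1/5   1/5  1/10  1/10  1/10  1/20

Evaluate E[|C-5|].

1.6

E[|C-5|] = Σ |c-5|·P(C=c)
 = 1·1/4 + 0·1/5 + 1·1/5 + 2·1/10 + 3·1/10 + 4·1/10 + 5·1/20
 = 1/4 + 0 + 1/5 + 1/5 + 3/10 + 2/5 + 1/4
 = 8/5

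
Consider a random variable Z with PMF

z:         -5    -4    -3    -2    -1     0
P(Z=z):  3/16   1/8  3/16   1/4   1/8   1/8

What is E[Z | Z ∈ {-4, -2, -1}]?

P(Z ∈ {-4, -2, -1}) = 1/8 + 1/4 + 1/8 = 1/2.
E[Z | Z ∈ {-4, -2, -1}] = [(-4)·1/8 + (-2)·1/4 + (-1)·1/8] / (1/2)
 = -9/8 / (1/2)
 = -9/4

-2.25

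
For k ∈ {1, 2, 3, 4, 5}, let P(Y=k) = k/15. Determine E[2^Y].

17.2

E[2^Y] = Σ 2^y·P(Y=y)
 = 2·1/15 + 4·2/15 + 8·1/5 + 16·4/15 + 32·1/3
 = 2/15 + 8/15 + 8/5 + 64/15 + 32/3
 = 86/5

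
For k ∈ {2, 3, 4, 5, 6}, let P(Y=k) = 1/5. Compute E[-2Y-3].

E[-2Y-3] = Σ (-2y-3)·P(Y=y)
 = (-7)·1/5 + (-9)·1/5 + (-11)·1/5 + (-13)·1/5 + (-15)·1/5
 = (-7/5) + (-9/5) + (-11/5) + (-13/5) + (-3)
 = -11

-11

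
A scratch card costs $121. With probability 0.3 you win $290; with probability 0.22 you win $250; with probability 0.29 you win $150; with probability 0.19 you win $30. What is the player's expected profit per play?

E[payout] = 290·0.3 + 250·0.22 + 150·0.29 + 30·0.19
 = 87 + 55 + 43.5 + 5.7
 = 191.2
Net = 191.2 - 121 = 70.2

70.2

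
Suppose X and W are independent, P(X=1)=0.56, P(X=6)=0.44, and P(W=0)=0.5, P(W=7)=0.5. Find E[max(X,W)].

5.1

E[max(X,W)] = Σ_x Σ_w max(x,w) · P(X=x)P(W=w)
 = 1·0.28 + 7·0.28 + 6·0.22 + 7·0.22
 = 0.28 + 1.96 + 1.32 + 1.54
 = 5.1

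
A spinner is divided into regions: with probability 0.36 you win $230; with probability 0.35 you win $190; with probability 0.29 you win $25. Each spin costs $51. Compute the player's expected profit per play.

E[payout] = 230·0.36 + 190·0.35 + 25·0.29
 = 82.8 + 66.5 + 7.25
 = 156.55
Net = 156.55 - 51 = 105.55

105.55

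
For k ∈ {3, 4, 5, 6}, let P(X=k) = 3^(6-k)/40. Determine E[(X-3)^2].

0.75

E[(X-3)^2] = Σ (x-3)^2·P(X=x)
 = 0·27/40 + 1·9/40 + 4·3/40 + 9·1/40
 = 0 + 9/40 + 3/10 + 9/40
 = 3/4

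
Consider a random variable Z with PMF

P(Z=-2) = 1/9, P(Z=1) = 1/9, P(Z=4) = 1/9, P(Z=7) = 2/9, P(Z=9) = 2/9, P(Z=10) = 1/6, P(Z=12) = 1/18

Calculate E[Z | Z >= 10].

P(Z >= 10) = 1/6 + 1/18 = 2/9.
E[Z | Z >= 10] = [10·1/6 + 12·1/18] / (2/9)
 = 7/3 / (2/9)
 = 21/2

10.5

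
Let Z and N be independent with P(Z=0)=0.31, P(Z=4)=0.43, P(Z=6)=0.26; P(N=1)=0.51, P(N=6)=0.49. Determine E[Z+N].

E[Z+N] = Σ_z Σ_n (z+n) · P(Z=z)P(N=n)
 = 1·0.1581 + 6·0.1519 + 5·0.2193 + 10·0.2107 + 7·0.1326 + 12·0.1274
 = 0.1581 + 0.9114 + 1.0965 + 2.107 + 0.9282 + 1.5288
 = 6.73

6.73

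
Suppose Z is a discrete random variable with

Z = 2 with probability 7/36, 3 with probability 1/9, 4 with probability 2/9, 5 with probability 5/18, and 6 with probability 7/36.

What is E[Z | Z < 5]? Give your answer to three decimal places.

P(Z < 5) = 7/36 + 1/9 + 2/9 = 19/36.
E[Z | Z < 5] = [2·7/36 + 3·1/9 + 4·2/9] / (19/36)
 = 29/18 / (19/36)
 = 58/19

3.053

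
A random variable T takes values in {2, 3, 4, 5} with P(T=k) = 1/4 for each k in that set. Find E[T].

E[T] = Σ t·P(T=t)
 = 2·1/4 + 3·1/4 + 4·1/4 + 5·1/4
 = 1/2 + 3/4 + 1 + 5/4
 = 7/2

3.5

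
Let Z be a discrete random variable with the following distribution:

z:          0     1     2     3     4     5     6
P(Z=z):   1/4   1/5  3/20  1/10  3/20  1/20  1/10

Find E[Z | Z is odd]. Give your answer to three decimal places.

2.143

P(Z is odd) = 1/5 + 1/10 + 1/20 = 7/20.
E[Z | Z is odd] = [1·1/5 + 3·1/10 + 5·1/20] / (7/20)
 = 3/4 / (7/20)
 = 15/7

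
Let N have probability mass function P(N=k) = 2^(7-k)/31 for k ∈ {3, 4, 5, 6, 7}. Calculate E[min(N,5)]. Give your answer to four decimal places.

E[min(N,5)] = Σ min(n,5)·P(N=n)
 = 3·16/31 + 4·8/31 + 5·4/31 + 5·2/31 + 5·1/31
 = 48/31 + 32/31 + 20/31 + 10/31 + 5/31
 = 115/31

3.7097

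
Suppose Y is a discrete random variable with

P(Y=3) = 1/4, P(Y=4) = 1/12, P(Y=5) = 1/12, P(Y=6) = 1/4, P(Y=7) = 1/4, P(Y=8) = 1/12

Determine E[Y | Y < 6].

3.6

P(Y < 6) = 1/4 + 1/12 + 1/12 = 5/12.
E[Y | Y < 6] = [3·1/4 + 4·1/12 + 5·1/12] / (5/12)
 = 3/2 / (5/12)
 = 18/5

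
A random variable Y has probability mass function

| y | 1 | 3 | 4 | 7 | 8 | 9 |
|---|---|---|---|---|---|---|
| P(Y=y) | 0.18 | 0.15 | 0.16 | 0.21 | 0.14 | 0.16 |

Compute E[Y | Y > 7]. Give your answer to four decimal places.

P(Y > 7) = 0.14 + 0.16 = 0.3.
E[Y | Y > 7] = [8·0.14 + 9·0.16] / 0.3
 = 2.56 / 0.3
 = 128/15

8.5333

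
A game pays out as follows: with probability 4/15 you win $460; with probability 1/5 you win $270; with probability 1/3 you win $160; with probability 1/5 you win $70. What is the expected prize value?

244

E[payout] = 460·4/15 + 270·1/5 + 160·1/3 + 70·1/5
 = 368/3 + 54 + 160/3 + 14
 = 244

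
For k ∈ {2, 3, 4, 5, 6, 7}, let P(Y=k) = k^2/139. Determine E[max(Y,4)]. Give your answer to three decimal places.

E[max(Y,4)] = Σ max(y,4)·P(Y=y)
 = 4·4/139 + 4·9/139 + 4·16/139 + 5·25/139 + 6·36/139 + 7·49/139
 = 16/139 + 36/139 + 64/139 + 125/139 + 216/139 + 343/139
 = 800/139

5.755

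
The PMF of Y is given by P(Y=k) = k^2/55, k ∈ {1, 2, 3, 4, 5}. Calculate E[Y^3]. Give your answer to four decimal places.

E[Y^3] = Σ y^3·P(Y=y)
 = 1·1/55 + 8·4/55 + 27·9/55 + 64·16/55 + 125·5/11
 = 1/55 + 32/55 + 243/55 + 1024/55 + 625/11
 = 885/11

80.4545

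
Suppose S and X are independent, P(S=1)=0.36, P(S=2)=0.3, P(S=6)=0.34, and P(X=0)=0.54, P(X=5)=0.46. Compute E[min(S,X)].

1.2236

E[min(S,X)] = Σ_s Σ_x min(s,x) · P(S=s)P(X=x)
 = 0·0.1944 + 1·0.1656 + 0·0.162 + 2·0.138 + 0·0.1836 + 5·0.1564
 = 0 + 0.1656 + 0 + 0.276 + 0 + 0.782
 = 1.2236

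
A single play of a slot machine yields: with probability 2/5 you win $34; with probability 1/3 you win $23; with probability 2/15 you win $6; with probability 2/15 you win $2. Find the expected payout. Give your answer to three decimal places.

E[payout] = 34·2/5 + 23·1/3 + 6·2/15 + 2·2/15
 = 68/5 + 23/3 + 4/5 + 4/15
 = 67/3

22.333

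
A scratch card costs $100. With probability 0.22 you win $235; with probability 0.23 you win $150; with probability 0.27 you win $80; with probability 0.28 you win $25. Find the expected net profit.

14.8

E[payout] = 235·0.22 + 150·0.23 + 80·0.27 + 25·0.28
 = 51.7 + 34.5 + 21.6 + 7
 = 114.8
Net = 114.8 - 100 = 14.8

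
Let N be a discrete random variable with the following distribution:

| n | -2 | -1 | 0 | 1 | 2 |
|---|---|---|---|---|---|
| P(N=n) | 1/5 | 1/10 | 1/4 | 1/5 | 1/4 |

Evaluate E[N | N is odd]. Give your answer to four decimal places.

P(N is odd) = 1/10 + 1/5 = 3/10.
E[N | N is odd] = [(-1)·1/10 + 1·1/5] / (3/10)
 = 1/10 / (3/10)
 = 1/3

0.3333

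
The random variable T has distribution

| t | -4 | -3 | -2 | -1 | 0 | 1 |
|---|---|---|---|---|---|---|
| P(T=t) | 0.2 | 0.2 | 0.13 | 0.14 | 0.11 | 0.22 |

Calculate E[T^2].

5.88

E[T^2] = Σ t^2·P(T=t)
 = 16·0.2 + 9·0.2 + 4·0.13 + 1·0.14 + 0·0.11 + 1·0.22
 = 3.2 + 1.8 + 0.52 + 0.14 + 0 + 0.22
 = 5.88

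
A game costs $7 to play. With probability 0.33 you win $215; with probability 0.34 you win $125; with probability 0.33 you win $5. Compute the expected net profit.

E[payout] = 215·0.33 + 125·0.34 + 5·0.33
 = 70.95 + 42.5 + 1.65
 = 115.1
Net = 115.1 - 7 = 108.1

108.1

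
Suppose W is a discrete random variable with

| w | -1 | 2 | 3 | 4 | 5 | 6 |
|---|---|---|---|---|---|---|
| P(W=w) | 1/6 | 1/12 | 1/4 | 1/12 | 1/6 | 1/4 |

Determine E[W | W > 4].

5.6

P(W > 4) = 1/6 + 1/4 = 5/12.
E[W | W > 4] = [5·1/6 + 6·1/4] / (5/12)
 = 7/3 / (5/12)
 = 28/5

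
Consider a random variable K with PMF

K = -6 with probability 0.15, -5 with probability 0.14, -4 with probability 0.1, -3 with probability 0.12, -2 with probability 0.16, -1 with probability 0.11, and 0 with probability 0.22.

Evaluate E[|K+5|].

2.51

E[|K+5|] = Σ |k+5|·P(K=k)
 = 1·0.15 + 0·0.14 + 1·0.1 + 2·0.12 + 3·0.16 + 4·0.11 + 5·0.22
 = 0.15 + 0 + 0.1 + 0.24 + 0.48 + 0.44 + 1.1
 = 2.51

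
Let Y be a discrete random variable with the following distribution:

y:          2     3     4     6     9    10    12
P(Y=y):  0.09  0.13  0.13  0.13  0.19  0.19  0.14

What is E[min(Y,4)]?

E[min(Y,4)] = Σ min(y,4)·P(Y=y)
 = 2·0.09 + 3·0.13 + 4·0.13 + 4·0.13 + 4·0.19 + 4·0.19 + 4·0.14
 = 0.18 + 0.39 + 0.52 + 0.52 + 0.76 + 0.76 + 0.56
 = 3.69

3.69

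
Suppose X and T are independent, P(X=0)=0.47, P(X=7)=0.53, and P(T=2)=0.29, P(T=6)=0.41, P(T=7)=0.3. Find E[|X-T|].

E[|X-T|] = Σ_x Σ_t |x-t| · P(X=x)P(T=t)
 = 2·0.1363 + 6·0.1927 + 7·0.141 + 5·0.1537 + 1·0.2173 + 0·0.159
 = 0.2726 + 1.1562 + 0.987 + 0.7685 + 0.2173 + 0
 = 3.4016

3.4016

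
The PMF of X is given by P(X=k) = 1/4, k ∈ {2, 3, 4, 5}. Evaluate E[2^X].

15

E[2^X] = Σ 2^x·P(X=x)
 = 4·1/4 + 8·1/4 + 16·1/4 + 32·1/4
 = 1 + 2 + 4 + 8
 = 15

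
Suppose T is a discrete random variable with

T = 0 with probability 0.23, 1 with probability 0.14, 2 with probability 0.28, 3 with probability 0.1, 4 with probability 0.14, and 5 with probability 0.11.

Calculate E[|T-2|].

E[|T-2|] = Σ |t-2|·P(T=t)
 = 2·0.23 + 1·0.14 + 0·0.28 + 1·0.1 + 2·0.14 + 3·0.11
 = 0.46 + 0.14 + 0 + 0.1 + 0.28 + 0.33
 = 1.31

1.31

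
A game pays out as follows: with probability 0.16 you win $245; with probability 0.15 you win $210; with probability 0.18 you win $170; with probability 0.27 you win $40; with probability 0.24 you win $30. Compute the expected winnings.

E[payout] = 245·0.16 + 210·0.15 + 170·0.18 + 40·0.27 + 30·0.24
 = 39.2 + 31.5 + 30.6 + 10.8 + 7.2
 = 119.3

119.3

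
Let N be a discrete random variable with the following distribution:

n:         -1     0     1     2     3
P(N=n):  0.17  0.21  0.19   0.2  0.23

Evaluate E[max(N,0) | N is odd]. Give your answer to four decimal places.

1.4915

P(N is odd) = 0.17 + 0.19 + 0.23 = 0.59.
E[max(N,0) | N is odd] = [0·0.17 + 1·0.19 + 3·0.23] / 0.59
 = 0.88 / 0.59
 = 88/59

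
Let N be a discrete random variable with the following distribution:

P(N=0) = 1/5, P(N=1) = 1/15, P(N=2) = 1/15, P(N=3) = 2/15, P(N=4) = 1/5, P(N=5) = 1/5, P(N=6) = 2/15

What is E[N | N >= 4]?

P(N >= 4) = 1/5 + 1/5 + 2/15 = 8/15.
E[N | N >= 4] = [4·1/5 + 5·1/5 + 6·2/15] / (8/15)
 = 13/5 / (8/15)
 = 39/8

4.875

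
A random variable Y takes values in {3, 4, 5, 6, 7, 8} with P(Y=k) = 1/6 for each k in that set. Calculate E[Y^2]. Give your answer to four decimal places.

33.1667

E[Y^2] = Σ y^2·P(Y=y)
 = 9·1/6 + 16·1/6 + 25·1/6 + 36·1/6 + 49·1/6 + 64·1/6
 = 3/2 + 8/3 + 25/6 + 6 + 49/6 + 32/3
 = 199/6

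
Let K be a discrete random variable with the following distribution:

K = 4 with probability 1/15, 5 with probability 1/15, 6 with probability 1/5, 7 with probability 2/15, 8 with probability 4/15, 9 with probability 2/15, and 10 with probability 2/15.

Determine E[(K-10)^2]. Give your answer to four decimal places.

9.6667

E[(K-10)^2] = Σ (k-10)^2·P(K=k)
 = 36·1/15 + 25·1/15 + 16·1/5 + 9·2/15 + 4·4/15 + 1·2/15 + 0·2/15
 = 12/5 + 5/3 + 16/5 + 6/5 + 16/15 + 2/15 + 0
 = 29/3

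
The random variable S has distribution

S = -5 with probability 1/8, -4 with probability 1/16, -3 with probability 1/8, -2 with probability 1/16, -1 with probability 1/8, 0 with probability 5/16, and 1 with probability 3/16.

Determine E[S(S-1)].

E[S(S-1)] = Σ s(s-1)·P(S=s)
 = 30·1/8 + 20·1/16 + 12·1/8 + 6·1/16 + 2·1/8 + 0·5/16 + 0·3/16
 = 15/4 + 5/4 + 3/2 + 3/8 + 1/4 + 0 + 0
 = 57/8

7.125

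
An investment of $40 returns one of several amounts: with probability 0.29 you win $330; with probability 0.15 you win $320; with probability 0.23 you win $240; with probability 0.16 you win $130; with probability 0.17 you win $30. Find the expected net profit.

184.8

E[payout] = 330·0.29 + 320·0.15 + 240·0.23 + 130·0.16 + 30·0.17
 = 95.7 + 48 + 55.2 + 20.8 + 5.1
 = 224.8
Net = 224.8 - 40 = 184.8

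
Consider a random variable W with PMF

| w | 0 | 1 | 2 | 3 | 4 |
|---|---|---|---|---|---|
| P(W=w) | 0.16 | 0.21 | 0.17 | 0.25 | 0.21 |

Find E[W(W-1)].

E[W(W-1)] = Σ w(w-1)·P(W=w)
 = 0·0.16 + 0·0.21 + 2·0.17 + 6·0.25 + 12·0.21
 = 0 + 0 + 0.34 + 1.5 + 2.52
 = 4.36

4.36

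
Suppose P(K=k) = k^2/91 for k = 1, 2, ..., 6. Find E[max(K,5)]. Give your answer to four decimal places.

5.3956

E[max(K,5)] = Σ max(k,5)·P(K=k)
 = 5·1/91 + 5·4/91 + 5·9/91 + 5·16/91 + 5·25/91 + 6·36/91
 = 5/91 + 20/91 + 45/91 + 80/91 + 125/91 + 216/91
 = 491/91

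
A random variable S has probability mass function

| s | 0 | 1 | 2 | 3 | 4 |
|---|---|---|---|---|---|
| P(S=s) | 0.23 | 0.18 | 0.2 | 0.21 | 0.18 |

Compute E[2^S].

E[2^S] = Σ 2^s·P(S=s)
 = 1·0.23 + 2·0.18 + 4·0.2 + 8·0.21 + 16·0.18
 = 0.23 + 0.36 + 0.8 + 1.68 + 2.88
 = 5.95

5.95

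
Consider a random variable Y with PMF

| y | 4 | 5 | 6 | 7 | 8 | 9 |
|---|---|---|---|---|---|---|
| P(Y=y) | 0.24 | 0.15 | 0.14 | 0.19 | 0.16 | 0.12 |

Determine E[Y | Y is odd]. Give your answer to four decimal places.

P(Y is odd) = 0.15 + 0.19 + 0.12 = 0.46.
E[Y | Y is odd] = [5·0.15 + 7·0.19 + 9·0.12] / 0.46
 = 3.16 / 0.46
 = 158/23

6.8696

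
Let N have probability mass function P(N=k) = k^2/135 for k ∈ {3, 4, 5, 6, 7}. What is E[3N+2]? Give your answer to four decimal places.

E[3N+2] = Σ (3n+2)·P(N=n)
 = 11·1/15 + 14·16/135 + 17·5/27 + 20·4/15 + 23·49/135
 = 11/15 + 224/135 + 85/27 + 16/3 + 1127/135
 = 173/9

19.2222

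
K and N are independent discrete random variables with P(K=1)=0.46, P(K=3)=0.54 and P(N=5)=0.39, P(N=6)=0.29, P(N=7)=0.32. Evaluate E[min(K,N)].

E[min(K,N)] = Σ_k Σ_n min(k,n) · P(K=k)P(N=n)
 = 1·0.1794 + 1·0.1334 + 1·0.1472 + 3·0.2106 + 3·0.1566 + 3·0.1728
 = 0.1794 + 0.1334 + 0.1472 + 0.6318 + 0.4698 + 0.5184
 = 2.08

2.08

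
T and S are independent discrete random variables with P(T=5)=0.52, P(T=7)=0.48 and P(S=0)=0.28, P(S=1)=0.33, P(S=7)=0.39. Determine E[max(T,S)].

E[max(T,S)] = Σ_t Σ_s max(t,s) · P(T=t)P(S=s)
 = 5·0.1456 + 5·0.1716 + 7·0.2028 + 7·0.1344 + 7·0.1584 + 7·0.1872
 = 0.728 + 0.858 + 1.4196 + 0.9408 + 1.1088 + 1.3104
 = 6.3656

6.3656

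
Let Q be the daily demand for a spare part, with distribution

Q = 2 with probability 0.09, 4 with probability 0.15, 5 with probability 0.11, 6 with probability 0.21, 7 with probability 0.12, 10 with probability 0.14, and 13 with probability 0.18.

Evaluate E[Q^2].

63.37

E[Q^2] = Σ q^2·P(Q=q)
 = 4·0.09 + 16·0.15 + 25·0.11 + 36·0.21 + 49·0.12 + 100·0.14 + 169·0.18
 = 0.36 + 2.4 + 2.75 + 7.56 + 5.88 + 14 + 30.42
 = 63.37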